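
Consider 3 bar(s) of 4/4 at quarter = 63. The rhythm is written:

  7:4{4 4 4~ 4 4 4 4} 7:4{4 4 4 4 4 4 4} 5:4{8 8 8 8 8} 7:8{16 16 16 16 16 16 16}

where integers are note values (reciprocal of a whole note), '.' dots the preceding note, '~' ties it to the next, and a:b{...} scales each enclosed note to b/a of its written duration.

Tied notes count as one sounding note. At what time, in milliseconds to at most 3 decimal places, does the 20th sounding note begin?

1. 0.0ms @ 0 + 544.218ms (4/7)
2. 544.218ms @ 4/7 + 544.218ms (4/7)
3. 1088.435ms @ 8/7 + 1088.435ms (8/7)
4. 2176.871ms @ 16/7 + 544.218ms (4/7)
5. 2721.088ms @ 20/7 + 544.218ms (4/7)
6. 3265.306ms @ 24/7 + 544.218ms (4/7)
7. 3809.524ms @ 4 + 544.218ms (4/7)
8. 4353.741ms @ 32/7 + 544.218ms (4/7)
9. 4897.959ms @ 36/7 + 544.218ms (4/7)
10. 5442.177ms @ 40/7 + 544.218ms (4/7)
11. 5986.395ms @ 44/7 + 544.218ms (4/7)
12. 6530.612ms @ 48/7 + 544.218ms (4/7)
13. 7074.83ms @ 52/7 + 544.218ms (4/7)
14. 7619.048ms @ 8 + 380.952ms (2/5)
15. 8000.0ms @ 42/5 + 380.952ms (2/5)
16. 8380.952ms @ 44/5 + 380.952ms (2/5)
17. 8761.905ms @ 46/5 + 380.952ms (2/5)
18. 9142.857ms @ 48/5 + 380.952ms (2/5)
19. 9523.81ms @ 10 + 272.109ms (2/7)
20. 9795.918ms @ 72/7 + 272.109ms (2/7)
21. 10068.027ms @ 74/7 + 272.109ms (2/7)
22. 10340.136ms @ 76/7 + 272.109ms (2/7)
23. 10612.245ms @ 78/7 + 272.109ms (2/7)
24. 10884.354ms @ 80/7 + 272.109ms (2/7)
25. 11156.463ms @ 82/7 + 272.109ms (2/7)

note 20 onset = 72/7b = 9795.918ms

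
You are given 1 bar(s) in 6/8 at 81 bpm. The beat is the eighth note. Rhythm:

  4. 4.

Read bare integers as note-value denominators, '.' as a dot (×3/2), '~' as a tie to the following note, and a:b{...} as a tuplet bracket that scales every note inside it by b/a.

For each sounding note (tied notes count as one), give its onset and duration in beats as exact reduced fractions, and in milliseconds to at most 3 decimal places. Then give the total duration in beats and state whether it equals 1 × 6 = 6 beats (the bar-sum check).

1) 0.0ms=0b +2222.222ms=3b
2) 2222.222ms=3b +2222.222ms=3b
Σ=6b of 6 (81bpm 6/8) — PASS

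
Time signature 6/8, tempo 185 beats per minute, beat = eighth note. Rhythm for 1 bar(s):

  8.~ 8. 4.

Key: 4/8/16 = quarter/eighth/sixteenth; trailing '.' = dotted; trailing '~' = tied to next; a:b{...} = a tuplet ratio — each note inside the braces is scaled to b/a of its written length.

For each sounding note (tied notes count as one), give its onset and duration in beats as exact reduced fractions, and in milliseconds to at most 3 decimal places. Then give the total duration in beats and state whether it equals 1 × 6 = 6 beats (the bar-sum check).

1) 0.0ms=0b +972.973ms=3b
2) 972.973ms=3b +972.973ms=3b
Σ=6b of 6 (185bpm 6/8) — PASS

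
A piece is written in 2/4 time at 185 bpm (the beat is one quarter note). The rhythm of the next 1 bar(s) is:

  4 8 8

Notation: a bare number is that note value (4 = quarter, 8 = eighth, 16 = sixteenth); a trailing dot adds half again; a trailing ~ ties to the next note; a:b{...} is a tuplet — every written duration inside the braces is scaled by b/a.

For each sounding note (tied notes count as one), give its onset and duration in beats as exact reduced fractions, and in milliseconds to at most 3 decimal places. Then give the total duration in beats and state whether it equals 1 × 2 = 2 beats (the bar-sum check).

1) 0.0ms=0b +324.324ms=1b
2) 324.324ms=1b +162.162ms=1/2b
3) 486.486ms=3/2b +162.162ms=1/2b
Σ=2b of 2 (185bpm 2/4) — PASS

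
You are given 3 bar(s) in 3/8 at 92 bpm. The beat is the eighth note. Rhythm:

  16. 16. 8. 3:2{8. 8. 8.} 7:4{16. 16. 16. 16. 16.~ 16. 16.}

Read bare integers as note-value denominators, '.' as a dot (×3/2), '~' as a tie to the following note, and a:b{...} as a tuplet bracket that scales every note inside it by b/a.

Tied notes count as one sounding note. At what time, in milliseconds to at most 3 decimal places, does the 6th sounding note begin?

note 6 onset = 5b = 3260.87ms

1. 0.0ms @ 0 + 489.13ms (3/4)
2. 489.13ms @ 3/4 + 489.13ms (3/4)
3. 978.261ms @ 3/2 + 978.261ms (3/2)
4. 1956.522ms @ 3 + 652.174ms (1)
5. 2608.696ms @ 4 + 652.174ms (1)
6. 3260.87ms @ 5 + 652.174ms (1)
7. 3913.043ms @ 6 + 279.503ms (3/7)
8. 4192.547ms @ 45/7 + 279.503ms (3/7)
9. 4472.05ms @ 48/7 + 279.503ms (3/7)
10. 4751.553ms @ 51/7 + 279.503ms (3/7)
11. 5031.056ms @ 54/7 + 559.006ms (6/7)
12. 5590.062ms @ 60/7 + 279.503ms (3/7)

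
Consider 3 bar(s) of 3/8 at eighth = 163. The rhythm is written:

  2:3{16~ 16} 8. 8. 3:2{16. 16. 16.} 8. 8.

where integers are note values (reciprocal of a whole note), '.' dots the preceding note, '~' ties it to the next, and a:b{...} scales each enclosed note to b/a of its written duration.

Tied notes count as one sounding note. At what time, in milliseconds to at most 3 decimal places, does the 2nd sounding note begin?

note 2 onset = 3/2b = 552.147ms

1. 0.0ms @ 0 + 552.147ms (3/2)
2. 552.147ms @ 3/2 + 552.147ms (3/2)
3. 1104.294ms @ 3 + 552.147ms (3/2)
4. 1656.442ms @ 9/2 + 184.049ms (1/2)
5. 1840.491ms @ 5 + 184.049ms (1/2)
6. 2024.54ms @ 11/2 + 184.049ms (1/2)
7. 2208.589ms @ 6 + 552.147ms (3/2)
8. 2760.736ms @ 15/2 + 552.147ms (3/2)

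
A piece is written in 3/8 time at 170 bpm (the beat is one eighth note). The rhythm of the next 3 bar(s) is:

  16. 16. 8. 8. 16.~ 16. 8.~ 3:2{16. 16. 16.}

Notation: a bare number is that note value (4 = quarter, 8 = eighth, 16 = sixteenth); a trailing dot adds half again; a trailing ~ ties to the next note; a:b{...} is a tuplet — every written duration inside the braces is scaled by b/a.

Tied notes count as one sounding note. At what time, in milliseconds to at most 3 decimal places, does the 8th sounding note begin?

1. 0.0ms @ 0 + 264.706ms (3/4)
2. 264.706ms @ 3/4 + 264.706ms (3/4)
3. 529.412ms @ 3/2 + 529.412ms (3/2)
4. 1058.824ms @ 3 + 529.412ms (3/2)
5. 1588.235ms @ 9/2 + 529.412ms (3/2)
6. 2117.647ms @ 6 + 705.882ms (2)
7. 2823.529ms @ 8 + 176.471ms (1/2)
8. 3000.0ms @ 17/2 + 176.471ms (1/2)

note 8 onset = 17/2b = 3000.0ms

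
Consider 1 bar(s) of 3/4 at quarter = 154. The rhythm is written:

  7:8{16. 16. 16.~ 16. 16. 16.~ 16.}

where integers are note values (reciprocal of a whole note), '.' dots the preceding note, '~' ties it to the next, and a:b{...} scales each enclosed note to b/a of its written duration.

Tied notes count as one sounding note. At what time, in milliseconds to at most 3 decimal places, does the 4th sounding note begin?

note 4 onset = 12/7b = 667.904ms

1. 0.0ms @ 0 + 166.976ms (3/7)
2. 166.976ms @ 3/7 + 166.976ms (3/7)
3. 333.952ms @ 6/7 + 333.952ms (6/7)
4. 667.904ms @ 12/7 + 166.976ms (3/7)
5. 834.879ms @ 15/7 + 333.952ms (6/7)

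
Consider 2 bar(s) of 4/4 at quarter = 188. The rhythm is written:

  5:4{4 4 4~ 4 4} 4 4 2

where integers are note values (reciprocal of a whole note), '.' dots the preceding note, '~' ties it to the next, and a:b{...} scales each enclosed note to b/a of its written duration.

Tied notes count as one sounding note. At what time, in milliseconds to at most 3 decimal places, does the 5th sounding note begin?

1. 0.0ms @ 0 + 255.319ms (4/5)
2. 255.319ms @ 4/5 + 255.319ms (4/5)
3. 510.638ms @ 8/5 + 510.638ms (8/5)
4. 1021.277ms @ 16/5 + 255.319ms (4/5)
5. 1276.596ms @ 4 + 319.149ms (1)
6. 1595.745ms @ 5 + 319.149ms (1)
7. 1914.894ms @ 6 + 638.298ms (2)

note 5 onset = 4b = 1276.596ms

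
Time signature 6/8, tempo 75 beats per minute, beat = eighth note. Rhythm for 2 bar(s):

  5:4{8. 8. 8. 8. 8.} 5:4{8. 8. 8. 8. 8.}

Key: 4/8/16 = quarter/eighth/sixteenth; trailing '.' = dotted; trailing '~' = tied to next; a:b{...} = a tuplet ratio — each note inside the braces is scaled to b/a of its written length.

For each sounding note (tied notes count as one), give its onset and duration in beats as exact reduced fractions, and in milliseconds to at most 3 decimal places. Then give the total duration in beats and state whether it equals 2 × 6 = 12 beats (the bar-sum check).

1) 0.0ms=0b +960.0ms=6/5b
2) 960.0ms=6/5b +960.0ms=6/5b
3) 1920.0ms=12/5b +960.0ms=6/5b
4) 2880.0ms=18/5b +960.0ms=6/5b
5) 3840.0ms=24/5b +960.0ms=6/5b
6) 4800.0ms=6b +960.0ms=6/5b
7) 5760.0ms=36/5b +960.0ms=6/5b
8) 6720.0ms=42/5b +960.0ms=6/5b
9) 7680.0ms=48/5b +960.0ms=6/5b
10) 8640.0ms=54/5b +960.0ms=6/5b
Σ=12b of 12 (75bpm 6/8) — PASS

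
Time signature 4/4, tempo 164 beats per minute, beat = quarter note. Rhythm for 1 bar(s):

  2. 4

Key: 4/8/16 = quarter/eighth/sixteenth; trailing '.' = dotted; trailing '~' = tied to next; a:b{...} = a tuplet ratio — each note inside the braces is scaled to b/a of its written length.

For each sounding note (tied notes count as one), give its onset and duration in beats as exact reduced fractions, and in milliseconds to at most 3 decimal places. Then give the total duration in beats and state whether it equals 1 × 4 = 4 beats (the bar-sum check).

1) 0.0ms=0b +1097.561ms=3b
2) 1097.561ms=3b +365.854ms=1b
Σ=4b of 4 (164bpm 4/4) — PASS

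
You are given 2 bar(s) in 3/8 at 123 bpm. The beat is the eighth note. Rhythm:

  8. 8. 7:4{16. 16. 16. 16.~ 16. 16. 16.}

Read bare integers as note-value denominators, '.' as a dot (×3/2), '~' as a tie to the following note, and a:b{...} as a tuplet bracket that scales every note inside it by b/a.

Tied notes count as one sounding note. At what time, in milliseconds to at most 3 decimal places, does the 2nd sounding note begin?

note 2 onset = 3/2b = 731.707ms

1. 0.0ms @ 0 + 731.707ms (3/2)
2. 731.707ms @ 3/2 + 731.707ms (3/2)
3. 1463.415ms @ 3 + 209.059ms (3/7)
4. 1672.474ms @ 24/7 + 209.059ms (3/7)
5. 1881.533ms @ 27/7 + 209.059ms (3/7)
6. 2090.592ms @ 30/7 + 418.118ms (6/7)
7. 2508.711ms @ 36/7 + 209.059ms (3/7)
8. 2717.77ms @ 39/7 + 209.059ms (3/7)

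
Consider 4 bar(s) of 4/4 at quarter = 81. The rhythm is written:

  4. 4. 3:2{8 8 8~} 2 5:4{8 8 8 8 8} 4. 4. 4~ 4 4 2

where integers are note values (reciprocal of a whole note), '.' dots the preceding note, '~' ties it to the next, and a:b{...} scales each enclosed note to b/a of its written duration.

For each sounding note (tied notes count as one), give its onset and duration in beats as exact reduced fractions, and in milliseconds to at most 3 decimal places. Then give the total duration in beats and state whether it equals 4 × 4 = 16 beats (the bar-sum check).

1) 0.0ms=0b +1111.111ms=3/2b
2) 1111.111ms=3/2b +1111.111ms=3/2b
3) 2222.222ms=3b +246.914ms=1/3b
4) 2469.136ms=10/3b +246.914ms=1/3b
5) 2716.049ms=11/3b +1728.395ms=7/3b
6) 4444.444ms=6b +296.296ms=2/5b
7) 4740.741ms=32/5b +296.296ms=2/5b
8) 5037.037ms=34/5b +296.296ms=2/5b
9) 5333.333ms=36/5b +296.296ms=2/5b
10) 5629.63ms=38/5b +296.296ms=2/5b
11) 5925.926ms=8b +1111.111ms=3/2b
12) 7037.037ms=19/2b +1111.111ms=3/2b
13) 8148.148ms=11b +1481.481ms=2b
14) 9629.63ms=13b +740.741ms=1b
15) 10370.37ms=14b +1481.481ms=2b
Σ=16b of 16 (81bpm 4/4) — PASS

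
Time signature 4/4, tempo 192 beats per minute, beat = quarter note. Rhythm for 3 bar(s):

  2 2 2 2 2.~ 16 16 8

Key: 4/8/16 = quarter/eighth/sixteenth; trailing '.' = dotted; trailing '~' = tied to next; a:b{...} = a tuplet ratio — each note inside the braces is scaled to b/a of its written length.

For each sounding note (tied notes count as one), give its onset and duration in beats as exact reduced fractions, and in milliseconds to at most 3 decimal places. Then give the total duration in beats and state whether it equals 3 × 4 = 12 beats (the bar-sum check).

1) 0.0ms=0b +625.0ms=2b
2) 625.0ms=2b +625.0ms=2b
3) 1250.0ms=4b +625.0ms=2b
4) 1875.0ms=6b +625.0ms=2b
5) 2500.0ms=8b +1015.625ms=13/4b
6) 3515.625ms=45/4b +78.125ms=1/4b
7) 3593.75ms=23/2b +156.25ms=1/2b
Σ=12b of 12 (192bpm 4/4) — PASS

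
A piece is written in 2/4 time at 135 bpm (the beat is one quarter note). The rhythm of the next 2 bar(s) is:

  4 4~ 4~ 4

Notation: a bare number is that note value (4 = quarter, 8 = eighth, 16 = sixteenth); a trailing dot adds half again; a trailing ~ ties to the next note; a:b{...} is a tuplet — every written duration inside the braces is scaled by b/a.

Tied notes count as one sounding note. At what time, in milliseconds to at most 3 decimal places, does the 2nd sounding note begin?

note 2 onset = 1b = 444.444ms

1. 0.0ms @ 0 + 444.444ms (1)
2. 444.444ms @ 1 + 1333.333ms (3)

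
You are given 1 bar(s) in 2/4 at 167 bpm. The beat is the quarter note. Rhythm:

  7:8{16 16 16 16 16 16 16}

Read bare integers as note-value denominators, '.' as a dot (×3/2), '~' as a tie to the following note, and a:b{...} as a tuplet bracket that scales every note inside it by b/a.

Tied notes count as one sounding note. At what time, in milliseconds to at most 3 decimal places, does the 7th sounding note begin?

note 7 onset = 12/7b = 615.911ms

1. 0.0ms @ 0 + 102.652ms (2/7)
2. 102.652ms @ 2/7 + 102.652ms (2/7)
3. 205.304ms @ 4/7 + 102.652ms (2/7)
4. 307.956ms @ 6/7 + 102.652ms (2/7)
5. 410.607ms @ 8/7 + 102.652ms (2/7)
6. 513.259ms @ 10/7 + 102.652ms (2/7)
7. 615.911ms @ 12/7 + 102.652ms (2/7)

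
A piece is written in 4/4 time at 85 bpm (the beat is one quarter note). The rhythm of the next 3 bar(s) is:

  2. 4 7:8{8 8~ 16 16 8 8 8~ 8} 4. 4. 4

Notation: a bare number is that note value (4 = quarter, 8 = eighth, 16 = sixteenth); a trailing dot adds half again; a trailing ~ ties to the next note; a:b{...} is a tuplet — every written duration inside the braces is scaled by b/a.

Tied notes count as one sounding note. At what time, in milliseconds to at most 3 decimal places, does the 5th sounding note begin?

note 5 onset = 38/7b = 3831.933ms

1. 0.0ms @ 0 + 2117.647ms (3)
2. 2117.647ms @ 3 + 705.882ms (1)
3. 2823.529ms @ 4 + 403.361ms (4/7)
4. 3226.891ms @ 32/7 + 605.042ms (6/7)
5. 3831.933ms @ 38/7 + 201.681ms (2/7)
6. 4033.613ms @ 40/7 + 403.361ms (4/7)
7. 4436.975ms @ 44/7 + 403.361ms (4/7)
8. 4840.336ms @ 48/7 + 806.723ms (8/7)
9. 5647.059ms @ 8 + 1058.824ms (3/2)
10. 6705.882ms @ 19/2 + 1058.824ms (3/2)
11. 7764.706ms @ 11 + 705.882ms (1)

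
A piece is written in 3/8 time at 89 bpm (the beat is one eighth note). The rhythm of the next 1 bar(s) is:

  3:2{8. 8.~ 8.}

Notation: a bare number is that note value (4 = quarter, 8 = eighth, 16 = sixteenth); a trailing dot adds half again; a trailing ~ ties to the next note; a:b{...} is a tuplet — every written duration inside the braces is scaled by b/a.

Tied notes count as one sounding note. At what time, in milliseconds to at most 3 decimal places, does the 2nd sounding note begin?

1. 0.0ms @ 0 + 674.157ms (1)
2. 674.157ms @ 1 + 1348.315ms (2)

note 2 onset = 1b = 674.157ms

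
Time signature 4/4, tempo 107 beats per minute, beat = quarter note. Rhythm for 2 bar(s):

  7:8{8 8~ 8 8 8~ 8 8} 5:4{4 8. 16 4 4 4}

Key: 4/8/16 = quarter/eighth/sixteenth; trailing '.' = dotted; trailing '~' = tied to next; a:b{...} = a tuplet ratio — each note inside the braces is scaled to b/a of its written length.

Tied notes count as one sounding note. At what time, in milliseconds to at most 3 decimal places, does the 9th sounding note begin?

note 9 onset = 28/5b = 3140.187ms

1. 0.0ms @ 0 + 320.427ms (4/7)
2. 320.427ms @ 4/7 + 640.854ms (8/7)
3. 961.282ms @ 12/7 + 320.427ms (4/7)
4. 1281.709ms @ 16/7 + 640.854ms (8/7)
5. 1922.563ms @ 24/7 + 320.427ms (4/7)
6. 2242.991ms @ 4 + 448.598ms (4/5)
7. 2691.589ms @ 24/5 + 336.449ms (3/5)
8. 3028.037ms @ 27/5 + 112.15ms (1/5)
9. 3140.187ms @ 28/5 + 448.598ms (4/5)
10. 3588.785ms @ 32/5 + 448.598ms (4/5)
11. 4037.383ms @ 36/5 + 448.598ms (4/5)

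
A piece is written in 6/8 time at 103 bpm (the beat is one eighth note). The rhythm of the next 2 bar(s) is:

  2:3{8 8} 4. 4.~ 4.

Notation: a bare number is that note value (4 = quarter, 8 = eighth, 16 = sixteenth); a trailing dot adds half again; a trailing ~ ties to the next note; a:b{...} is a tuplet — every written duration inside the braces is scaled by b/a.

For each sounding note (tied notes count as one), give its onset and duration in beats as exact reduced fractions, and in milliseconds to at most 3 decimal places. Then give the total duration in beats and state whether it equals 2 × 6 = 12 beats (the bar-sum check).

1) 0.0ms=0b +873.786ms=3/2b
2) 873.786ms=3/2b +873.786ms=3/2b
3) 1747.573ms=3b +1747.573ms=3b
4) 3495.146ms=6b +3495.146ms=6b
Σ=12b of 12 (103bpm 6/8) — PASS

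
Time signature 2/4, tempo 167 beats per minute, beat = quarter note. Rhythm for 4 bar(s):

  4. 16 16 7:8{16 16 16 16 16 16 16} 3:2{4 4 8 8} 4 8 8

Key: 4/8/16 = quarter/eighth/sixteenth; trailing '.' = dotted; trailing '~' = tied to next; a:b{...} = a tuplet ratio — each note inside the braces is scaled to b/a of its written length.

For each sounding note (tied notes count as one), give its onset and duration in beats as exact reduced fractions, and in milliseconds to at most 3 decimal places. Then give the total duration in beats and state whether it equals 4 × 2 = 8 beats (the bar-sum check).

1) 0.0ms=0b +538.922ms=3/2b
2) 538.922ms=3/2b +89.82ms=1/4b
3) 628.743ms=7/4b +89.82ms=1/4b
4) 718.563ms=2b +102.652ms=2/7b
5) 821.215ms=16/7b +102.652ms=2/7b
6) 923.867ms=18/7b +102.652ms=2/7b
7) 1026.518ms=20/7b +102.652ms=2/7b
8) 1129.17ms=22/7b +102.652ms=2/7b
9) 1231.822ms=24/7b +102.652ms=2/7b
10) 1334.474ms=26/7b +102.652ms=2/7b
11) 1437.126ms=4b +239.521ms=2/3b
12) 1676.647ms=14/3b +239.521ms=2/3b
13) 1916.168ms=16/3b +119.76ms=1/3b
14) 2035.928ms=17/3b +119.76ms=1/3b
15) 2155.689ms=6b +359.281ms=1b
16) 2514.97ms=7b +179.641ms=1/2b
17) 2694.611ms=15/2b +179.641ms=1/2b
Σ=8b of 8 (167bpm 2/4) — PASS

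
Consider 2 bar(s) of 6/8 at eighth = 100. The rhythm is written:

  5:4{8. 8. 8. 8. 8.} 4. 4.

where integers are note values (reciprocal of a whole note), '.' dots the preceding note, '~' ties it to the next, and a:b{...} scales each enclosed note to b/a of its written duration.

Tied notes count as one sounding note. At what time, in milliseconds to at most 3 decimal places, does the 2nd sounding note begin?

1. 0.0ms @ 0 + 720.0ms (6/5)
2. 720.0ms @ 6/5 + 720.0ms (6/5)
3. 1440.0ms @ 12/5 + 720.0ms (6/5)
4. 2160.0ms @ 18/5 + 720.0ms (6/5)
5. 2880.0ms @ 24/5 + 720.0ms (6/5)
6. 3600.0ms @ 6 + 1800.0ms (3)
7. 5400.0ms @ 9 + 1800.0ms (3)

note 2 onset = 6/5b = 720.0ms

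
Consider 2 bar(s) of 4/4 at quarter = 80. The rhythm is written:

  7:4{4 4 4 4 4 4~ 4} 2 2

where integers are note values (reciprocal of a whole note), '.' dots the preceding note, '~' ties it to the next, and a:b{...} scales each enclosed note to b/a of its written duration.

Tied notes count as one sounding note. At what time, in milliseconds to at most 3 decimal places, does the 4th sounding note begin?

1. 0.0ms @ 0 + 428.571ms (4/7)
2. 428.571ms @ 4/7 + 428.571ms (4/7)
3. 857.143ms @ 8/7 + 428.571ms (4/7)
4. 1285.714ms @ 12/7 + 428.571ms (4/7)
5. 1714.286ms @ 16/7 + 428.571ms (4/7)
6. 2142.857ms @ 20/7 + 857.143ms (8/7)
7. 3000.0ms @ 4 + 1500.0ms (2)
8. 4500.0ms @ 6 + 1500.0ms (2)

note 4 onset = 12/7b = 1285.714ms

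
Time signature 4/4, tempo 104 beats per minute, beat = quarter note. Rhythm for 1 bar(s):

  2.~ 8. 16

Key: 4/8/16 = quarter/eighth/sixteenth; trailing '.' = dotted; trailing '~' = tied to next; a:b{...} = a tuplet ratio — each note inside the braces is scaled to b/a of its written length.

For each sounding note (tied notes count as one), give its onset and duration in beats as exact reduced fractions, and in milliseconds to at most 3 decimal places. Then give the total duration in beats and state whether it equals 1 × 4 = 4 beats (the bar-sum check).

1) 0.0ms=0b +2163.462ms=15/4b
2) 2163.462ms=15/4b +144.231ms=1/4b
Σ=4b of 4 (104bpm 4/4) — PASS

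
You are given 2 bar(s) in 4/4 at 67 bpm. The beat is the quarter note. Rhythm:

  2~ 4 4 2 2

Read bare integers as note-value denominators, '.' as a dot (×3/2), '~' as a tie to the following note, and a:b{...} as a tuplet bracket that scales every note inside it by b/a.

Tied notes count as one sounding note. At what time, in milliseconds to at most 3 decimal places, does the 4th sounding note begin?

1. 0.0ms @ 0 + 2686.567ms (3)
2. 2686.567ms @ 3 + 895.522ms (1)
3. 3582.09ms @ 4 + 1791.045ms (2)
4. 5373.134ms @ 6 + 1791.045ms (2)

note 4 onset = 6b = 5373.134ms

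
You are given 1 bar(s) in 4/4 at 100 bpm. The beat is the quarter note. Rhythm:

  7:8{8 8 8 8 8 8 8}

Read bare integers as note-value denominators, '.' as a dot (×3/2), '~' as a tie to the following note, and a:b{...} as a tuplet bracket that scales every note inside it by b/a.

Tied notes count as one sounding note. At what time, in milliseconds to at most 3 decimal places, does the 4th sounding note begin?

note 4 onset = 12/7b = 1028.571ms

1. 0.0ms @ 0 + 342.857ms (4/7)
2. 342.857ms @ 4/7 + 342.857ms (4/7)
3. 685.714ms @ 8/7 + 342.857ms (4/7)
4. 1028.571ms @ 12/7 + 342.857ms (4/7)
5. 1371.429ms @ 16/7 + 342.857ms (4/7)
6. 1714.286ms @ 20/7 + 342.857ms (4/7)
7. 2057.143ms @ 24/7 + 342.857ms (4/7)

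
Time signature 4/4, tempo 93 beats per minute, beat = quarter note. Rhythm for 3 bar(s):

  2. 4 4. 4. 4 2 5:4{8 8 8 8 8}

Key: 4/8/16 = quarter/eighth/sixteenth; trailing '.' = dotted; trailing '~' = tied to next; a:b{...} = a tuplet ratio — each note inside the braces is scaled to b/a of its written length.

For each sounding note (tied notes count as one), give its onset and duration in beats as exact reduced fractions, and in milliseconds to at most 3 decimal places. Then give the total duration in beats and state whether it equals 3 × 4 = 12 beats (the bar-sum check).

1) 0.0ms=0b +1935.484ms=3b
2) 1935.484ms=3b +645.161ms=1b
3) 2580.645ms=4b +967.742ms=3/2b
4) 3548.387ms=11/2b +967.742ms=3/2b
5) 4516.129ms=7b +645.161ms=1b
6) 5161.29ms=8b +1290.323ms=2b
7) 6451.613ms=10b +258.065ms=2/5b
8) 6709.677ms=52/5b +258.065ms=2/5b
9) 6967.742ms=54/5b +258.065ms=2/5b
10) 7225.806ms=56/5b +258.065ms=2/5b
11) 7483.871ms=58/5b +258.065ms=2/5b
Σ=12b of 12 (93bpm 4/4) — PASS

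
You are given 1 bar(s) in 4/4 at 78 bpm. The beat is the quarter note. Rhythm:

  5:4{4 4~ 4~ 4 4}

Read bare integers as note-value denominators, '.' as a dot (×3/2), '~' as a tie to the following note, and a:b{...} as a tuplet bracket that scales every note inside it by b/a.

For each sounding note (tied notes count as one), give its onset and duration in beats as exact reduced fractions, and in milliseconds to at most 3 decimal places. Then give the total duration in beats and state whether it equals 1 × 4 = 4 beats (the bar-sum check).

1) 0.0ms=0b +615.385ms=4/5b
2) 615.385ms=4/5b +1846.154ms=12/5b
3) 2461.538ms=16/5b +615.385ms=4/5b
Σ=4b of 4 (78bpm 4/4) — PASS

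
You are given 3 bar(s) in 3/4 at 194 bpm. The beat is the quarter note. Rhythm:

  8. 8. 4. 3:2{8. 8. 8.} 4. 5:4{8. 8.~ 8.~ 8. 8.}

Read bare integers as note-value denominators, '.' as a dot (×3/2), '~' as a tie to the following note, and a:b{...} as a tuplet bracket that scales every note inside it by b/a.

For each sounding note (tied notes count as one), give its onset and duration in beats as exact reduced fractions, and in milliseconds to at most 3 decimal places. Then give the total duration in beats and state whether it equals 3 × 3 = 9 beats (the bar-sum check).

1) 0.0ms=0b +231.959ms=3/4b
2) 231.959ms=3/4b +231.959ms=3/4b
3) 463.918ms=3/2b +463.918ms=3/2b
4) 927.835ms=3b +154.639ms=1/2b
5) 1082.474ms=7/2b +154.639ms=1/2b
6) 1237.113ms=4b +154.639ms=1/2b
7) 1391.753ms=9/2b +463.918ms=3/2b
8) 1855.67ms=6b +185.567ms=3/5b
9) 2041.237ms=33/5b +556.701ms=9/5b
10) 2597.938ms=42/5b +185.567ms=3/5b
Σ=9b of 9 (194bpm 3/4) — PASS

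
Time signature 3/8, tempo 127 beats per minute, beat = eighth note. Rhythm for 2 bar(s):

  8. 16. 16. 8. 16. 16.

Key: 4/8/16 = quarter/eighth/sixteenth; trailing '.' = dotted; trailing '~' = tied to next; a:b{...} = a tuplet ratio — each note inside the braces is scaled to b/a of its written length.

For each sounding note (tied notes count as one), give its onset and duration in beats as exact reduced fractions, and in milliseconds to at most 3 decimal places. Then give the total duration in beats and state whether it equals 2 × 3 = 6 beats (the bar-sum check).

1) 0.0ms=0b +708.661ms=3/2b
2) 708.661ms=3/2b +354.331ms=3/4b
3) 1062.992ms=9/4b +354.331ms=3/4b
4) 1417.323ms=3b +708.661ms=3/2b
5) 2125.984ms=9/2b +354.331ms=3/4b
6) 2480.315ms=21/4b +354.331ms=3/4b
Σ=6b of 6 (127bpm 3/8) — PASS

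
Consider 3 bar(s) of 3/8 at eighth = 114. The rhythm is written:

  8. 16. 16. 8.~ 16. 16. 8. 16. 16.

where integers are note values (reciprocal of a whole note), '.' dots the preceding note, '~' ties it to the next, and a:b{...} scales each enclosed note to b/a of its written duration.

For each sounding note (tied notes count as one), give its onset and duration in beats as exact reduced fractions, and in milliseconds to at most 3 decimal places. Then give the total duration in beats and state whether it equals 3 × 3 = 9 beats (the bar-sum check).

1) 0.0ms=0b +789.474ms=3/2b
2) 789.474ms=3/2b +394.737ms=3/4b
3) 1184.211ms=9/4b +394.737ms=3/4b
4) 1578.947ms=3b +1184.211ms=9/4b
5) 2763.158ms=21/4b +394.737ms=3/4b
6) 3157.895ms=6b +789.474ms=3/2b
7) 3947.368ms=15/2b +394.737ms=3/4b
8) 4342.105ms=33/4b +394.737ms=3/4b
Σ=9b of 9 (114bpm 3/8) — PASS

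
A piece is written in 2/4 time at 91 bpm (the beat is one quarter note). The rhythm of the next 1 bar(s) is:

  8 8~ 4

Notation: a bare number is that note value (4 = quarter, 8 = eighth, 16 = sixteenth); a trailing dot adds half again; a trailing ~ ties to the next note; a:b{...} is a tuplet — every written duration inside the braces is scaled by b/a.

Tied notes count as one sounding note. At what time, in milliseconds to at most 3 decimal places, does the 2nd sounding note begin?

note 2 onset = 1/2b = 329.67ms

1. 0.0ms @ 0 + 329.67ms (1/2)
2. 329.67ms @ 1/2 + 989.011ms (3/2)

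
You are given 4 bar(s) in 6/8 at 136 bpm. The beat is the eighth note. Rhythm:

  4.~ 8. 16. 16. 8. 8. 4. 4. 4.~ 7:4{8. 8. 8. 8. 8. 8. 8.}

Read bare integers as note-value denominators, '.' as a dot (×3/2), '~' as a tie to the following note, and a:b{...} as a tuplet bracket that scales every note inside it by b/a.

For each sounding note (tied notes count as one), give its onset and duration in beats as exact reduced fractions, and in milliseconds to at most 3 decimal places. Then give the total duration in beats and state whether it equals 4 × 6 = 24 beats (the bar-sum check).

1) 0.0ms=0b +1985.294ms=9/2b
2) 1985.294ms=9/2b +330.882ms=3/4b
3) 2316.176ms=21/4b +330.882ms=3/4b
4) 2647.059ms=6b +661.765ms=3/2b
5) 3308.824ms=15/2b +661.765ms=3/2b
6) 3970.588ms=9b +1323.529ms=3b
7) 5294.118ms=12b +1323.529ms=3b
8) 6617.647ms=15b +1701.681ms=27/7b
9) 8319.328ms=132/7b +378.151ms=6/7b
10) 8697.479ms=138/7b +378.151ms=6/7b
11) 9075.63ms=144/7b +378.151ms=6/7b
12) 9453.782ms=150/7b +378.151ms=6/7b
13) 9831.933ms=156/7b +378.151ms=6/7b
14) 10210.084ms=162/7b +378.151ms=6/7b
Σ=24b of 24 (136bpm 6/8) — PASS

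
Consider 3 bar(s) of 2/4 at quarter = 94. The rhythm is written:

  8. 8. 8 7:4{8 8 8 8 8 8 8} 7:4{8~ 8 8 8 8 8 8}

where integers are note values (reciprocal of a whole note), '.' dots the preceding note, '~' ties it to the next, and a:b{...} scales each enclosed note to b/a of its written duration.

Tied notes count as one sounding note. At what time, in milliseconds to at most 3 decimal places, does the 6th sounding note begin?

1. 0.0ms @ 0 + 478.723ms (3/4)
2. 478.723ms @ 3/4 + 478.723ms (3/4)
3. 957.447ms @ 3/2 + 319.149ms (1/2)
4. 1276.596ms @ 2 + 182.371ms (2/7)
5. 1458.967ms @ 16/7 + 182.371ms (2/7)
6. 1641.337ms @ 18/7 + 182.371ms (2/7)
7. 1823.708ms @ 20/7 + 182.371ms (2/7)
8. 2006.079ms @ 22/7 + 182.371ms (2/7)
9. 2188.45ms @ 24/7 + 182.371ms (2/7)
10. 2370.821ms @ 26/7 + 182.371ms (2/7)
11. 2553.191ms @ 4 + 364.742ms (4/7)
12. 2917.933ms @ 32/7 + 182.371ms (2/7)
13. 3100.304ms @ 34/7 + 182.371ms (2/7)
14. 3282.675ms @ 36/7 + 182.371ms (2/7)
15. 3465.046ms @ 38/7 + 182.371ms (2/7)
16. 3647.416ms @ 40/7 + 182.371ms (2/7)

note 6 onset = 18/7b = 1641.337ms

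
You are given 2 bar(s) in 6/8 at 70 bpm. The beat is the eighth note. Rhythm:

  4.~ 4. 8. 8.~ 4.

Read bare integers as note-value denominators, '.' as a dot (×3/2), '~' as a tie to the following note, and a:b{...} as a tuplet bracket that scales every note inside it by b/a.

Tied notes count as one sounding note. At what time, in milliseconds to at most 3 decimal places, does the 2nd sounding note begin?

1. 0.0ms @ 0 + 5142.857ms (6)
2. 5142.857ms @ 6 + 1285.714ms (3/2)
3. 6428.571ms @ 15/2 + 3857.143ms (9/2)

note 2 onset = 6b = 5142.857ms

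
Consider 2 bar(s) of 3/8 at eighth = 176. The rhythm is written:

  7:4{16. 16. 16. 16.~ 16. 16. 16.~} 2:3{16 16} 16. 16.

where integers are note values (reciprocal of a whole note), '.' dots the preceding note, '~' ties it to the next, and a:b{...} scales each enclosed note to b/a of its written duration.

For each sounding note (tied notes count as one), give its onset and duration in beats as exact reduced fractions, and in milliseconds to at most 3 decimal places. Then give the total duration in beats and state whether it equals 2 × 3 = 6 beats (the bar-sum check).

1) 0.0ms=0b +146.104ms=3/7b
2) 146.104ms=3/7b +146.104ms=3/7b
3) 292.208ms=6/7b +146.104ms=3/7b
4) 438.312ms=9/7b +292.208ms=6/7b
5) 730.519ms=15/7b +146.104ms=3/7b
6) 876.623ms=18/7b +401.786ms=33/28b
7) 1278.409ms=15/4b +255.682ms=3/4b
8) 1534.091ms=9/2b +255.682ms=3/4b
9) 1789.773ms=21/4b +255.682ms=3/4b
Σ=6b of 6 (176bpm 3/8) — PASS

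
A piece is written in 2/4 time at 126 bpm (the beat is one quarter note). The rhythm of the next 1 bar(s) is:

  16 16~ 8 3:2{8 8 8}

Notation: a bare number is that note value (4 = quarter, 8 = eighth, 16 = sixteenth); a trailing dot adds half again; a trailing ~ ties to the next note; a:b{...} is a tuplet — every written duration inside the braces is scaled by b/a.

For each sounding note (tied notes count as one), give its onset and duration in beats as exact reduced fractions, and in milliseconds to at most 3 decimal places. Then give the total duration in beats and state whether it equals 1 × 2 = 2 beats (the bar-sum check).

1) 0.0ms=0b +119.048ms=1/4b
2) 119.048ms=1/4b +357.143ms=3/4b
3) 476.19ms=1b +158.73ms=1/3b
4) 634.921ms=4/3b +158.73ms=1/3b
5) 793.651ms=5/3b +158.73ms=1/3b
Σ=2b of 2 (126bpm 2/4) — PASS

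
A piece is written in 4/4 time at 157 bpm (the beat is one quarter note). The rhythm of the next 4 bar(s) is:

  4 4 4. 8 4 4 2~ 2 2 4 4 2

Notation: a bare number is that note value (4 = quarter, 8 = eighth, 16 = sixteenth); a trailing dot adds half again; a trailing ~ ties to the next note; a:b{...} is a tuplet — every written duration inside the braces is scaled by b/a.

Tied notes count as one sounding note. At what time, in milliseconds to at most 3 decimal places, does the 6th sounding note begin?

note 6 onset = 5b = 1910.828ms

1. 0.0ms @ 0 + 382.166ms (1)
2. 382.166ms @ 1 + 382.166ms (1)
3. 764.331ms @ 2 + 573.248ms (3/2)
4. 1337.58ms @ 7/2 + 191.083ms (1/2)
5. 1528.662ms @ 4 + 382.166ms (1)
6. 1910.828ms @ 5 + 382.166ms (1)
7. 2292.994ms @ 6 + 1528.662ms (4)
8. 3821.656ms @ 10 + 764.331ms (2)
9. 4585.987ms @ 12 + 382.166ms (1)
10. 4968.153ms @ 13 + 382.166ms (1)
11. 5350.318ms @ 14 + 764.331ms (2)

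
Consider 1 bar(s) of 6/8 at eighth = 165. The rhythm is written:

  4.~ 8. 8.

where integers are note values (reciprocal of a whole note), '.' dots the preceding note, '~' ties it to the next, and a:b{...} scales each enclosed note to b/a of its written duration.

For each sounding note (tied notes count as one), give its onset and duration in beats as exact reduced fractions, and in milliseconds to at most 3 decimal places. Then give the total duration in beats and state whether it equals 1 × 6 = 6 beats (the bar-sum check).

1) 0.0ms=0b +1636.364ms=9/2b
2) 1636.364ms=9/2b +545.455ms=3/2b
Σ=6b of 6 (165bpm 6/8) — PASS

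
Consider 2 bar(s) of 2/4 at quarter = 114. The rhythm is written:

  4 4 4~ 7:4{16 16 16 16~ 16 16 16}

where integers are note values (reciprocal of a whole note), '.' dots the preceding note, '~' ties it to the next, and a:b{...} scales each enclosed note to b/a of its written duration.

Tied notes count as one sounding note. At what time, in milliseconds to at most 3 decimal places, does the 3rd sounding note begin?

note 3 onset = 2b = 1052.632ms

1. 0.0ms @ 0 + 526.316ms (1)
2. 526.316ms @ 1 + 526.316ms (1)
3. 1052.632ms @ 2 + 601.504ms (8/7)
4. 1654.135ms @ 22/7 + 75.188ms (1/7)
5. 1729.323ms @ 23/7 + 75.188ms (1/7)
6. 1804.511ms @ 24/7 + 150.376ms (2/7)
7. 1954.887ms @ 26/7 + 75.188ms (1/7)
8. 2030.075ms @ 27/7 + 75.188ms (1/7)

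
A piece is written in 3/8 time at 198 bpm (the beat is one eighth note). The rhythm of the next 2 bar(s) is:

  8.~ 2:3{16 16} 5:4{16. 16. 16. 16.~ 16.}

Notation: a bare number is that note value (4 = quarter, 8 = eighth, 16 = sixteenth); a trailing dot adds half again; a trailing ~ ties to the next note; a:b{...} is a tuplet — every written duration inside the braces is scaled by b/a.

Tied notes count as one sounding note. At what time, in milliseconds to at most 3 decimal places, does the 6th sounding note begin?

note 6 onset = 24/5b = 1454.545ms

1. 0.0ms @ 0 + 681.818ms (9/4)
2. 681.818ms @ 9/4 + 227.273ms (3/4)
3. 909.091ms @ 3 + 181.818ms (3/5)
4. 1090.909ms @ 18/5 + 181.818ms (3/5)
5. 1272.727ms @ 21/5 + 181.818ms (3/5)
6. 1454.545ms @ 24/5 + 363.636ms (6/5)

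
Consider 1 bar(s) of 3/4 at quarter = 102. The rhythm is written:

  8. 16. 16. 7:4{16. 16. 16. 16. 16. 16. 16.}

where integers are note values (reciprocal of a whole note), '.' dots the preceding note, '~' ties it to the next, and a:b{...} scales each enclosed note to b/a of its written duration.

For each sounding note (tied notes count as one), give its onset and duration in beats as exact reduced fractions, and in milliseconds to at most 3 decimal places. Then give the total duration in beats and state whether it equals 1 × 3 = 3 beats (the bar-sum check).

1) 0.0ms=0b +441.176ms=3/4b
2) 441.176ms=3/4b +220.588ms=3/8b
3) 661.765ms=9/8b +220.588ms=3/8b
4) 882.353ms=3/2b +126.05ms=3/14b
5) 1008.403ms=12/7b +126.05ms=3/14b
6) 1134.454ms=27/14b +126.05ms=3/14b
7) 1260.504ms=15/7b +126.05ms=3/14b
8) 1386.555ms=33/14b +126.05ms=3/14b
9) 1512.605ms=18/7b +126.05ms=3/14b
10) 1638.655ms=39/14b +126.05ms=3/14b
Σ=3b of 3 (102bpm 3/4) — PASS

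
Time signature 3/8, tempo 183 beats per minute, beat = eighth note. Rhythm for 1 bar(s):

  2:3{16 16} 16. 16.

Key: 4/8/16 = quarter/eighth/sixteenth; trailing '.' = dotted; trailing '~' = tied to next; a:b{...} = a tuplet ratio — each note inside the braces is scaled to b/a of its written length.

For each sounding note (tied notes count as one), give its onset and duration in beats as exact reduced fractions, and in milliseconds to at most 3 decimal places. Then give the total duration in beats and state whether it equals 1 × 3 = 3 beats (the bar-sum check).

1) 0.0ms=0b +245.902ms=3/4b
2) 245.902ms=3/4b +245.902ms=3/4b
3) 491.803ms=3/2b +245.902ms=3/4b
4) 737.705ms=9/4b +245.902ms=3/4b
Σ=3b of 3 (183bpm 3/8) — PASS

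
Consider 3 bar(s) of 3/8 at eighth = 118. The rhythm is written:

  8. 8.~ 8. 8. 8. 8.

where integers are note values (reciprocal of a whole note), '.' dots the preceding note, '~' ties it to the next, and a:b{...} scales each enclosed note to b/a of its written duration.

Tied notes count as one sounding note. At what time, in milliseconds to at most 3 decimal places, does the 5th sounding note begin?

1. 0.0ms @ 0 + 762.712ms (3/2)
2. 762.712ms @ 3/2 + 1525.424ms (3)
3. 2288.136ms @ 9/2 + 762.712ms (3/2)
4. 3050.847ms @ 6 + 762.712ms (3/2)
5. 3813.559ms @ 15/2 + 762.712ms (3/2)

note 5 onset = 15/2b = 3813.559ms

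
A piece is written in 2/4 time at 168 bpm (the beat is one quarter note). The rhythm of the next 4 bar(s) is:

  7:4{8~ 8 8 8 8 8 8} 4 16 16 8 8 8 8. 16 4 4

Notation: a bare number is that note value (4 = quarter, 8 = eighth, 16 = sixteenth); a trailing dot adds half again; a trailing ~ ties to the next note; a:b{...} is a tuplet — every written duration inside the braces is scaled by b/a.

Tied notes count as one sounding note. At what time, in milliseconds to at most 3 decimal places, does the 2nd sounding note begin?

1. 0.0ms @ 0 + 204.082ms (4/7)
2. 204.082ms @ 4/7 + 102.041ms (2/7)
3. 306.122ms @ 6/7 + 102.041ms (2/7)
4. 408.163ms @ 8/7 + 102.041ms (2/7)
5. 510.204ms @ 10/7 + 102.041ms (2/7)
6. 612.245ms @ 12/7 + 102.041ms (2/7)
7. 714.286ms @ 2 + 357.143ms (1)
8. 1071.429ms @ 3 + 89.286ms (1/4)
9. 1160.714ms @ 13/4 + 89.286ms (1/4)
10. 1250.0ms @ 7/2 + 178.571ms (1/2)
11. 1428.571ms @ 4 + 178.571ms (1/2)
12. 1607.143ms @ 9/2 + 178.571ms (1/2)
13. 1785.714ms @ 5 + 267.857ms (3/4)
14. 2053.571ms @ 23/4 + 89.286ms (1/4)
15. 2142.857ms @ 6 + 357.143ms (1)
16. 2500.0ms @ 7 + 357.143ms (1)

note 2 onset = 4/7b = 204.082ms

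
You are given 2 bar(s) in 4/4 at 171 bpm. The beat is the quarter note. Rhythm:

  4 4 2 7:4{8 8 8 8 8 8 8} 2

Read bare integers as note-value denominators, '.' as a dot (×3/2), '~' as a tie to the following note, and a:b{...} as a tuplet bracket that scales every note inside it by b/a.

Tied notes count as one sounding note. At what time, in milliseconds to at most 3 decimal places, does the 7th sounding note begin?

1. 0.0ms @ 0 + 350.877ms (1)
2. 350.877ms @ 1 + 350.877ms (1)
3. 701.754ms @ 2 + 701.754ms (2)
4. 1403.509ms @ 4 + 100.251ms (2/7)
5. 1503.759ms @ 30/7 + 100.251ms (2/7)
6. 1604.01ms @ 32/7 + 100.251ms (2/7)
7. 1704.261ms @ 34/7 + 100.251ms (2/7)
8. 1804.511ms @ 36/7 + 100.251ms (2/7)
9. 1904.762ms @ 38/7 + 100.251ms (2/7)
10. 2005.013ms @ 40/7 + 100.251ms (2/7)
11. 2105.263ms @ 6 + 701.754ms (2)

note 7 onset = 34/7b = 1704.261ms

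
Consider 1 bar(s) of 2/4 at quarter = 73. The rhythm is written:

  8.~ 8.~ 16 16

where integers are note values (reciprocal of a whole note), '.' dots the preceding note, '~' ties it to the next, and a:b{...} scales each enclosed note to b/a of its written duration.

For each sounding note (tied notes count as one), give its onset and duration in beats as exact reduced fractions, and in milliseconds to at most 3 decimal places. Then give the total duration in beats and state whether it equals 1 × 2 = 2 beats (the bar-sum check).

1) 0.0ms=0b +1438.356ms=7/4b
2) 1438.356ms=7/4b +205.479ms=1/4b
Σ=2b of 2 (73bpm 2/4) — PASS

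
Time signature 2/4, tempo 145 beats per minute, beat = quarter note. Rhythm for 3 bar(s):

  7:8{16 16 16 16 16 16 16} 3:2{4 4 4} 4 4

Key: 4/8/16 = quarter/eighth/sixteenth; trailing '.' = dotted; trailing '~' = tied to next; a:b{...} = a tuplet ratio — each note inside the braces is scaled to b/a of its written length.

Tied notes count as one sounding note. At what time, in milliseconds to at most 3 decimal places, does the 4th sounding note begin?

note 4 onset = 6/7b = 354.68ms

1. 0.0ms @ 0 + 118.227ms (2/7)
2. 118.227ms @ 2/7 + 118.227ms (2/7)
3. 236.453ms @ 4/7 + 118.227ms (2/7)
4. 354.68ms @ 6/7 + 118.227ms (2/7)
5. 472.906ms @ 8/7 + 118.227ms (2/7)
6. 591.133ms @ 10/7 + 118.227ms (2/7)
7. 709.36ms @ 12/7 + 118.227ms (2/7)
8. 827.586ms @ 2 + 275.862ms (2/3)
9. 1103.448ms @ 8/3 + 275.862ms (2/3)
10. 1379.31ms @ 10/3 + 275.862ms (2/3)
11. 1655.172ms @ 4 + 413.793ms (1)
12. 2068.966ms @ 5 + 413.793ms (1)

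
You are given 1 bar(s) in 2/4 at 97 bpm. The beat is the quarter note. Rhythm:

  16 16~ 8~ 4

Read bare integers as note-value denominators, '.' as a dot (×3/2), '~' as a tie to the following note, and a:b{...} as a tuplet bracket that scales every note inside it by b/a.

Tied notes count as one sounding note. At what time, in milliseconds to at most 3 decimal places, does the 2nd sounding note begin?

1. 0.0ms @ 0 + 154.639ms (1/4)
2. 154.639ms @ 1/4 + 1082.474ms (7/4)

note 2 onset = 1/4b = 154.639ms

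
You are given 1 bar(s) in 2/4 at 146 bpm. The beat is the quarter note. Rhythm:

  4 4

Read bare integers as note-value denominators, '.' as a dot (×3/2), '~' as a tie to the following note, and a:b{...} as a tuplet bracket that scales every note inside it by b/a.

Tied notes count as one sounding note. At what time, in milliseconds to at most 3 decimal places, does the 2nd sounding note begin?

note 2 onset = 1b = 410.959ms

1. 0.0ms @ 0 + 410.959ms (1)
2. 410.959ms @ 1 + 410.959ms (1)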